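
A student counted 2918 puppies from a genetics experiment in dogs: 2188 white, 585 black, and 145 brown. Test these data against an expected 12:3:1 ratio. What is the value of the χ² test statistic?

Under the 12:3:1 hypothesis (Σ ratio = 16, N = 2918):
  white: 2918 × 12/16 = 2188.5
  black: 2918 × 3/16 = 547.125
  brown: 2918 × 1/16 = 182.375
χ² = Σ (O − E)² / E
  white: (2188 − 2188.5)² / 2188.5 = 0.0001
  black: (585 − 547.125)² / 547.125 = 2.6219
  brown: (145 − 182.375)² / 182.375 = 7.6594
χ² = 0.0001 + 2.6219 + 7.6594 = 10.2814 ≈ 10.281

10.281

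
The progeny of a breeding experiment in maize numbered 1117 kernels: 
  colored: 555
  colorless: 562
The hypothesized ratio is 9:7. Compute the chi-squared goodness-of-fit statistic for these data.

Expected counts for N = 1117 under a 9:7 ratio (total parts = 16):
  colored: 1117 × 9/16 = 628.3125
  colorless: 1117 × 7/16 = 488.6875
χ² = Σ (O − E)² / E
  colored: (555 − 628.3125)² / 628.3125 = 8.5542
  colorless: (562 − 488.6875)² / 488.6875 = 10.9983
χ² = 8.5542 + 10.9983 = 19.5525 ≈ 19.553

19.553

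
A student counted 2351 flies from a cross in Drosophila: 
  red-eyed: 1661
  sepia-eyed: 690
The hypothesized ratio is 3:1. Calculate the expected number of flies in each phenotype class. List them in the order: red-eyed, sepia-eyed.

1763.25, 587.75

Expected counts for N = 2351 under a 3:1 ratio (total parts = 4):
  red-eyed: 2351 × 3/4 = 1763.25
  sepia-eyed: 2351 × 1/4 = 587.75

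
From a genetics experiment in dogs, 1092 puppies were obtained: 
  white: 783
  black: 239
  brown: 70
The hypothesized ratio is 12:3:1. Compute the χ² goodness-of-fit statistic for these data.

7.357

The 12:3:1 ratio has 16 parts, so with N = 1092 the expected counts are:
  white: 1092 × 12/16 = 819
  black: 1092 × 3/16 = 204.75
  brown: 1092 × 1/16 = 68.25
χ² = Σ (O − E)² / E
  white: (783 − 819)² / 819 = 1.5824
  black: (239 − 204.75)² / 204.75 = 5.7292
  brown: (70 − 68.25)² / 68.25 = 0.0449
χ² = 1.5824 + 5.7292 + 0.0449 = 7.3565 ≈ 7.357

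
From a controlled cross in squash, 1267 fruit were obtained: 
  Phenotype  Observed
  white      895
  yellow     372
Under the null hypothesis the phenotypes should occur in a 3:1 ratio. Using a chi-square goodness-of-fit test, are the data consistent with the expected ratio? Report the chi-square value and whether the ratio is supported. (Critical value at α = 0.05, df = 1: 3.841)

12.850; not consistent

Under the 3:1 hypothesis (Σ ratio = 4, N = 1267):
  white: 1267 × 3/4 = 950.25
  yellow: 1267 × 1/4 = 316.75
χ² = Σ (O − E)² / E
  white: (895 − 950.25)² / 950.25 = 3.2124
  yellow: (372 − 316.75)² / 316.75 = 9.6371
χ² = 3.2124 + 9.6371 = 12.8495 ≈ 12.850
Degrees of freedom = 2 − 1 = 1; critical value at α = 0.05 is 3.841.
Since 12.850 > 3.841, we reject the null hypothesis — the data do not fit the 3:1 ratio.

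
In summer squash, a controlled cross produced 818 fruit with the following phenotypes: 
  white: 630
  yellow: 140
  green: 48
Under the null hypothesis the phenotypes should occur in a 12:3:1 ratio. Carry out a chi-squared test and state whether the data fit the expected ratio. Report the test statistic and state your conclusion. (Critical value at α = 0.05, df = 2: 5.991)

Expected counts for N = 818 under a 12:3:1 ratio (total parts = 16):
  white: 818 × 12/16 = 613.5
  yellow: 818 × 3/16 = 153.375
  green: 818 × 1/16 = 51.125
χ² = Σ (O − E)² / E
  white: (630 − 613.5)² / 613.5 = 0.4438
  yellow: (140 − 153.375)² / 153.375 = 1.1664
  green: (48 − 51.125)² / 51.125 = 0.1910
χ² = 0.4438 + 1.1664 + 0.1910 = 1.8012 ≈ 1.801
Degrees of freedom = 3 − 1 = 2; critical value at α = 0.05 is 5.991.
Since 1.801 < 5.991, we fail to reject the null hypothesis — the data are consistent with the 12:3:1 ratio.

1.801; consistent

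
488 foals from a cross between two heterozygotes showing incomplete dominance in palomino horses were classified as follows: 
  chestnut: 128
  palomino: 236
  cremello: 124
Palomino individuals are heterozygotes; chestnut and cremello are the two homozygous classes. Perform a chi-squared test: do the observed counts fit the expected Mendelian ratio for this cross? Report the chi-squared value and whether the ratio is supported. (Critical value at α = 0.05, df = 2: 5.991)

With incomplete dominance, a heterozygote × heterozygote cross gives a 1:2:1 phenotypic ratio.
Expected counts for N = 488 under a 1:2:1 ratio (total parts = 4):
  chestnut: 488 × 1/4 = 122
  palomino: 488 × 2/4 = 244
  cremello: 488 × 1/4 = 122
χ² = Σ (O − E)² / E
  chestnut: (128 − 122)² / 122 = 0.2951
  palomino: (236 − 244)² / 244 = 0.2623
  cremello: (124 − 122)² / 122 = 0.0328
χ² = 0.2951 + 0.2623 + 0.0328 = 0.5902 ≈ 0.590
Degrees of freedom = 3 − 1 = 2; critical value at α = 0.05 is 5.991.
Since 0.590 < 5.991, we fail to reject the null hypothesis — the data are consistent with the 1:2:1 ratio.

0.590; consistent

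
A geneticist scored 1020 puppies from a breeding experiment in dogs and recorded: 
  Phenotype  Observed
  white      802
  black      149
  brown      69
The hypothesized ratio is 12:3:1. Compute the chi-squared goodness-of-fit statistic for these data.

Expected counts for N = 1020 under a 12:3:1 ratio (total parts = 16):
  white: 1020 × 12/16 = 765
  black: 1020 × 3/16 = 191.25
  brown: 1020 × 1/16 = 63.75
χ² = Σ (O − E)² / E
  white: (802 − 765)² / 765 = 1.7895
  black: (149 − 191.25)² / 191.25 = 9.3337
  brown: (69 − 63.75)² / 63.75 = 0.4324
χ² = 1.7895 + 9.3337 + 0.4324 = 11.5556 ≈ 11.556

11.556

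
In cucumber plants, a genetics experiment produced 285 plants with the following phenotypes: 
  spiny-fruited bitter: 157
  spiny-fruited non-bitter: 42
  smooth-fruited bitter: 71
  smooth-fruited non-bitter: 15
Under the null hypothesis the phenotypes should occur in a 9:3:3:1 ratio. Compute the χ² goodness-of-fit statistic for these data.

Under the 9:3:3:1 hypothesis (Σ ratio = 16, N = 285):
  spiny-fruited bitter: 285 × 9/16 = 160.3125
  spiny-fruited non-bitter: 285 × 3/16 = 53.4375
  smooth-fruited bitter: 285 × 3/16 = 53.4375
  smooth-fruited non-bitter: 285 × 1/16 = 17.8125
χ² = Σ (O − E)² / E
  spiny-fruited bitter: (157 − 160.3125)² / 160.3125 = 0.0684
  spiny-fruited non-bitter: (42 − 53.4375)² / 53.4375 = 2.4480
  smooth-fruited bitter: (71 − 53.4375)² / 53.4375 = 5.7720
  smooth-fruited non-bitter: (15 − 17.8125)² / 17.8125 = 0.4441
χ² = 0.0684 + 2.4480 + 5.7720 + 0.4441 = 8.7325 ≈ 8.733

8.733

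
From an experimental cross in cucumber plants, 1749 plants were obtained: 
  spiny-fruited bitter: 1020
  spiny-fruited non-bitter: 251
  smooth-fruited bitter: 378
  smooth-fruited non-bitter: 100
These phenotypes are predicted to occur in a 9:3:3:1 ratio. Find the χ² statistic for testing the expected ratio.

Total ratio parts = 16. Expected numbers out of 1749:
  spiny-fruited bitter: 1749 × 9/16 = 983.8125
  spiny-fruited non-bitter: 1749 × 3/16 = 327.9375
  smooth-fruited bitter: 1749 × 3/16 = 327.9375
  smooth-fruited non-bitter: 1749 × 1/16 = 109.3125
χ² = Σ (O − E)² / E
  spiny-fruited bitter: (1020 − 983.8125)² / 983.8125 = 1.3311
  spiny-fruited non-bitter: (251 − 327.9375)² / 327.9375 = 18.0503
  smooth-fruited bitter: (378 − 327.9375)² / 327.9375 = 7.6425
  smooth-fruited non-bitter: (100 − 109.3125)² / 109.3125 = 0.7933
χ² = 1.3311 + 18.0503 + 7.6425 + 0.7933 = 27.8172 ≈ 27.817

27.817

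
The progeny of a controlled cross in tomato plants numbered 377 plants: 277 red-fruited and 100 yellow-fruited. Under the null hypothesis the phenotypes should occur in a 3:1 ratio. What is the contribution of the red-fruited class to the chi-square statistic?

Expected counts for N = 377 under a 3:1 ratio (total parts = 4):
  red-fruited: 377 × 3/4 = 282.75
  yellow-fruited: 377 × 1/4 = 94.25
Contribution of red-fruited: (277 − 282.75)² / 282.75 = 0.1169

0.117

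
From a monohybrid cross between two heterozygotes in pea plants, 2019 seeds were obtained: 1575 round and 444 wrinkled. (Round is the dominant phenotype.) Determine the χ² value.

9.749

For a monohybrid cross between heterozygotes with complete dominance, the expected phenotypic ratio is 3:1.
Total ratio parts = 4. Expected numbers out of 2019:
  round: 2019 × 3/4 = 1514.25
  wrinkled: 2019 × 1/4 = 504.75
χ² = Σ (O − E)² / E
  round: (1575 − 1514.25)² / 1514.25 = 2.4372
  wrinkled: (444 − 504.75)² / 504.75 = 7.3117
χ² = 2.4372 + 7.3117 = 9.7489 ≈ 9.749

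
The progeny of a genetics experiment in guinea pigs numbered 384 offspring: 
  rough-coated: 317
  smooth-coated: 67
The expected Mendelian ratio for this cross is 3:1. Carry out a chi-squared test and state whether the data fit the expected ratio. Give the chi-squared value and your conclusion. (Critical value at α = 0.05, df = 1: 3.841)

11.681; not consistent

Expected counts for N = 384 under a 3:1 ratio (total parts = 4):
  rough-coated: 384 × 3/4 = 288
  smooth-coated: 384 × 1/4 = 96
χ² = Σ (O − E)² / E
  rough-coated: (317 − 288)² / 288 = 2.9201
  smooth-coated: (67 − 96)² / 96 = 8.7604
χ² = 2.9201 + 8.7604 = 11.6805 ≈ 11.681
Degrees of freedom = 2 − 1 = 1; critical value at α = 0.05 is 3.841.
Since 11.681 > 3.841, we reject the null hypothesis — the data do not fit the 3:1 ratio.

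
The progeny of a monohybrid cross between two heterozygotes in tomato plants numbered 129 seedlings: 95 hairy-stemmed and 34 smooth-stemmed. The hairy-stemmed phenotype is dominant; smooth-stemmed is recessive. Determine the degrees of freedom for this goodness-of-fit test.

For a monohybrid cross between heterozygotes with complete dominance, the expected phenotypic ratio is 3:1.
A goodness-of-fit test with 2 phenotype classes has df = 2 − 1 = 1.

1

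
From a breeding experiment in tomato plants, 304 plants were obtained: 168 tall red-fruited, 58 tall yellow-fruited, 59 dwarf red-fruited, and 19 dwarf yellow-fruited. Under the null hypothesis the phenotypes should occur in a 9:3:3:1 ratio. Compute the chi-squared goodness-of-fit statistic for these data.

0.140

Under the 9:3:3:1 hypothesis (Σ ratio = 16, N = 304):
  tall red-fruited: 304 × 9/16 = 171
  tall yellow-fruited: 304 × 3/16 = 57
  dwarf red-fruited: 304 × 3/16 = 57
  dwarf yellow-fruited: 304 × 1/16 = 19
χ² = Σ (O − E)² / E
  tall red-fruited: (168 − 171)² / 171 = 0.0526
  tall yellow-fruited: (58 − 57)² / 57 = 0.0175
  dwarf red-fruited: (59 − 57)² / 57 = 0.0702
  dwarf yellow-fruited: (19 − 19)² / 19 = 0.0000
χ² = 0.0526 + 0.0175 + 0.0702 + 0.0000 = 0.1403 ≈ 0.140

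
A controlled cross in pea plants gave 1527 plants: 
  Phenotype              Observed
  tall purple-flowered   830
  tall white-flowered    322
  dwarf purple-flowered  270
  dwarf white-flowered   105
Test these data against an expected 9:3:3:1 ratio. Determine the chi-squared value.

7.311

Total ratio parts = 16. Expected numbers out of 1527:
  tall purple-flowered: 1527 × 9/16 = 858.9375
  tall white-flowered: 1527 × 3/16 = 286.3125
  dwarf purple-flowered: 1527 × 3/16 = 286.3125
  dwarf white-flowered: 1527 × 1/16 = 95.4375
χ² = Σ (O − E)² / E
  tall purple-flowered: (830 − 858.9375)² / 858.9375 = 0.9749
  tall white-flowered: (322 − 286.3125)² / 286.3125 = 4.4483
  dwarf purple-flowered: (270 − 286.3125)² / 286.3125 = 0.9294
  dwarf white-flowered: (105 − 95.4375)² / 95.4375 = 0.9581
χ² = 0.9749 + 4.4483 + 0.9294 + 0.9581 = 7.3107 ≈ 7.311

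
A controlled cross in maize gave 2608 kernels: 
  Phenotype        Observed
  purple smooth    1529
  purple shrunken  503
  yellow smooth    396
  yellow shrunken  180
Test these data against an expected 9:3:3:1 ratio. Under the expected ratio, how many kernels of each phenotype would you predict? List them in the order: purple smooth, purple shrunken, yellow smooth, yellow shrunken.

Expected counts for N = 2608 under a 9:3:3:1 ratio (total parts = 16):
  purple smooth: 2608 × 9/16 = 1467
  purple shrunken: 2608 × 3/16 = 489
  yellow smooth: 2608 × 3/16 = 489
  yellow shrunken: 2608 × 1/16 = 163

1467, 489, 489, 163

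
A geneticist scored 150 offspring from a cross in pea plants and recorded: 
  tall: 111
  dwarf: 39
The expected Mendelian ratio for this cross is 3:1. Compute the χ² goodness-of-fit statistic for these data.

Total ratio parts = 4. Expected numbers out of 150:
  tall: 150 × 3/4 = 112.5
  dwarf: 150 × 1/4 = 37.5
χ² = Σ (O − E)² / E
  tall: (111 − 112.5)² / 112.5 = 0.0200
  dwarf: (39 − 37.5)² / 37.5 = 0.0600
χ² = 0.0200 + 0.0600 = 0.080

0.080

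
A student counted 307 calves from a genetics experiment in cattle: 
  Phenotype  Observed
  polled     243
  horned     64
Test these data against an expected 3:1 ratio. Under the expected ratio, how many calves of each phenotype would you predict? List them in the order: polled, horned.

The 3:1 ratio has 4 parts, so with N = 307 the expected counts are:
  polled: 307 × 3/4 = 230.25
  horned: 307 × 1/4 = 76.75

230.25, 76.75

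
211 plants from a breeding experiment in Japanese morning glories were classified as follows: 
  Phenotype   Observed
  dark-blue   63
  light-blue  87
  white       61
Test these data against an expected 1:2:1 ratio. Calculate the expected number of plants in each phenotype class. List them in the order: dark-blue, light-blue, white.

Total ratio parts = 4. Expected numbers out of 211:
  dark-blue: 211 × 1/4 = 52.75
  light-blue: 211 × 2/4 = 105.5
  white: 211 × 1/4 = 52.75

52.75, 105.5, 52.75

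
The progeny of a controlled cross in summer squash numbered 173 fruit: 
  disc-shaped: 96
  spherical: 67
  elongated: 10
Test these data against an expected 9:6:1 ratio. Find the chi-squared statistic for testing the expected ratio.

0.148

Expected counts for N = 173 under a 9:6:1 ratio (total parts = 16):
  disc-shaped: 173 × 9/16 = 97.3125
  spherical: 173 × 6/16 = 64.875
  elongated: 173 × 1/16 = 10.8125
χ² = Σ (O − E)² / E
  disc-shaped: (96 − 97.3125)² / 97.3125 = 0.0177
  spherical: (67 − 64.875)² / 64.875 = 0.0696
  elongated: (10 − 10.8125)² / 10.8125 = 0.0611
χ² = 0.0177 + 0.0696 + 0.0611 = 0.1484 ≈ 0.148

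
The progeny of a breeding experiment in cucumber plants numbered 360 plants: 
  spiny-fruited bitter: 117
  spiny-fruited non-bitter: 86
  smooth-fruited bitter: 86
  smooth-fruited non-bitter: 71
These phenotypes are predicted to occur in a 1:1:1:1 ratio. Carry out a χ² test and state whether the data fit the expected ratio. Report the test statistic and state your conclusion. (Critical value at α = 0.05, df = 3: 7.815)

12.467; not consistent

Expected counts for N = 360 under a 1:1:1:1 ratio (total parts = 4):
  spiny-fruited bitter: 360 × 1/4 = 90
  spiny-fruited non-bitter: 360 × 1/4 = 90
  smooth-fruited bitter: 360 × 1/4 = 90
  smooth-fruited non-bitter: 360 × 1/4 = 90
χ² = Σ (O − E)² / E
  spiny-fruited bitter: (117 − 90)² / 90 = 8.1000
  spiny-fruited non-bitter: (86 − 90)² / 90 = 0.1778
  smooth-fruited bitter: (86 − 90)² / 90 = 0.1778
  smooth-fruited non-bitter: (71 − 90)² / 90 = 4.0111
χ² = 8.1000 + 0.1778 + 0.1778 + 4.0111 = 12.4667 ≈ 12.467
Degrees of freedom = 4 − 1 = 3; critical value at α = 0.05 is 7.815.
Since 12.467 > 7.815, we reject the null hypothesis — the data do not fit the 1:1:1:1 ratio.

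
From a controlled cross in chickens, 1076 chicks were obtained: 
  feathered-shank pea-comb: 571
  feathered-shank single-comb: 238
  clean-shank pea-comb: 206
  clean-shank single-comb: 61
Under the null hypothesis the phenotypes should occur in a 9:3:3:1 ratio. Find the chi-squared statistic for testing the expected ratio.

9.122

Under the 9:3:3:1 hypothesis (Σ ratio = 16, N = 1076):
  feathered-shank pea-comb: 1076 × 9/16 = 605.25
  feathered-shank single-comb: 1076 × 3/16 = 201.75
  clean-shank pea-comb: 1076 × 3/16 = 201.75
  clean-shank single-comb: 1076 × 1/16 = 67.25
χ² = Σ (O − E)² / E
  feathered-shank pea-comb: (571 − 605.25)² / 605.25 = 1.9381
  feathered-shank single-comb: (238 − 201.75)² / 201.75 = 6.5133
  clean-shank pea-comb: (206 − 201.75)² / 201.75 = 0.0895
  clean-shank single-comb: (61 − 67.25)² / 67.25 = 0.5809
χ² = 1.9381 + 6.5133 + 0.0895 + 0.5809 = 9.1218 ≈ 9.122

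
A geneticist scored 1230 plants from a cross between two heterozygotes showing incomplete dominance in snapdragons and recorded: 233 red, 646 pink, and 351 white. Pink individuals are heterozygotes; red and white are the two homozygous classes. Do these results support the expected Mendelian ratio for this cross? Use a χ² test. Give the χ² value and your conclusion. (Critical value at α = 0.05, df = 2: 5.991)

25.766; not consistent

With incomplete dominance, a heterozygote × heterozygote cross gives a 1:2:1 phenotypic ratio.
Expected counts for N = 1230 under a 1:2:1 ratio (total parts = 4):
  red: 1230 × 1/4 = 307.5
  pink: 1230 × 2/4 = 615
  white: 1230 × 1/4 = 307.5
χ² = Σ (O − E)² / E
  red: (233 − 307.5)² / 307.5 = 18.0496
  pink: (646 − 615)² / 615 = 1.5626
  white: (351 − 307.5)² / 307.5 = 6.1537
χ² = 18.0496 + 1.5626 + 6.1537 = 25.7659 ≈ 25.766
Degrees of freedom = 3 − 1 = 2; critical value at α = 0.05 is 5.991.
Since 25.766 > 5.991, we reject the null hypothesis — the data do not fit the 1:2:1 ratio.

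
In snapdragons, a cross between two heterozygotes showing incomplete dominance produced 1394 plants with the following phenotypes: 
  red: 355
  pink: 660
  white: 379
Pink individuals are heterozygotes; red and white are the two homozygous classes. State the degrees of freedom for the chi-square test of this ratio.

2

With incomplete dominance, a heterozygote × heterozygote cross gives a 1:2:1 phenotypic ratio.
A goodness-of-fit test with 3 phenotype classes has df = 3 − 1 = 2.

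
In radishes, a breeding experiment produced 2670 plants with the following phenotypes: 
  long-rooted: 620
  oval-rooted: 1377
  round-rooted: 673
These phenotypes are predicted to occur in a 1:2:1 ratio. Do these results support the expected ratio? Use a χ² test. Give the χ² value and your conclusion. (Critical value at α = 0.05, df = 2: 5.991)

4.747; consistent

Total ratio parts = 4. Expected numbers out of 2670:
  long-rooted: 2670 × 1/4 = 667.5
  oval-rooted: 2670 × 2/4 = 1335
  round-rooted: 2670 × 1/4 = 667.5
χ² = Σ (O − E)² / E
  long-rooted: (620 − 667.5)² / 667.5 = 3.3801
  oval-rooted: (1377 − 1335)² / 1335 = 1.3213
  round-rooted: (673 − 667.5)² / 667.5 = 0.0453
χ² = 3.3801 + 1.3213 + 0.0453 = 4.7467 ≈ 4.747
Degrees of freedom = 3 − 1 = 2; critical value at α = 0.05 is 5.991.
Since 4.747 < 5.991, we fail to reject the null hypothesis — the data are consistent with the 1:2:1 ratio.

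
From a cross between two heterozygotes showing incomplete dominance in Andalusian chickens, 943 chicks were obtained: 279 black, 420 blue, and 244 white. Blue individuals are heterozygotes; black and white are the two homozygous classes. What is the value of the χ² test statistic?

With incomplete dominance, a heterozygote × heterozygote cross gives a 1:2:1 phenotypic ratio.
Total ratio parts = 4. Expected numbers out of 943:
  black: 943 × 1/4 = 235.75
  blue: 943 × 2/4 = 471.5
  white: 943 × 1/4 = 235.75
χ² = Σ (O − E)² / E
  black: (279 − 235.75)² / 235.75 = 7.9345
  blue: (420 − 471.5)² / 471.5 = 5.6251
  white: (244 − 235.75)² / 235.75 = 0.2887
χ² = 7.9345 + 5.6251 + 0.2887 = 13.8483 ≈ 13.848

13.848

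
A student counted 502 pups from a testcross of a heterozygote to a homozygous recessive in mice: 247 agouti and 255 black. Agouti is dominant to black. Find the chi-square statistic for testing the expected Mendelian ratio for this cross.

0.127

A testcross of a heterozygote (Aa × aa) gives a 1:1 phenotypic ratio.
The 1:1 ratio has 2 parts, so with N = 502 the expected counts are:
  agouti: 502 × 1/2 = 251
  black: 502 × 1/2 = 251
χ² = Σ (O − E)² / E
  agouti: (247 − 251)² / 251 = 0.0637
  black: (255 − 251)² / 251 = 0.0637
χ² = 0.0637 + 0.0637 = 0.1274 ≈ 0.127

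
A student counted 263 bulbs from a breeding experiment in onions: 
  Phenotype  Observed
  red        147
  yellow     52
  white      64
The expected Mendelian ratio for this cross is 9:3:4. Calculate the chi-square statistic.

0.199

Under the 9:3:4 hypothesis (Σ ratio = 16, N = 263):
  red: 263 × 9/16 = 147.9375
  yellow: 263 × 3/16 = 49.3125
  white: 263 × 4/16 = 65.75
χ² = Σ (O − E)² / E
  red: (147 − 147.9375)² / 147.9375 = 0.0059
  yellow: (52 − 49.3125)² / 49.3125 = 0.1465
  white: (64 − 65.75)² / 65.75 = 0.0466
χ² = 0.0059 + 0.1465 + 0.0466 = 0.199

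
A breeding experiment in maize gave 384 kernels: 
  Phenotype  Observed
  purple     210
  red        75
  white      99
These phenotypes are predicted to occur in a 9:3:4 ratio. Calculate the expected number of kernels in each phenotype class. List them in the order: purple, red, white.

216, 72, 96

Under the 9:3:4 hypothesis (Σ ratio = 16, N = 384):
  purple: 384 × 9/16 = 216
  red: 384 × 3/16 = 72
  white: 384 × 4/16 = 96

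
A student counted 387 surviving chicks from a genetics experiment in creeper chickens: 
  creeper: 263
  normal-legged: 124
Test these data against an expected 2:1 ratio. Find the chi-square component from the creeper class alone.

0.097

The 2:1 ratio has 3 parts, so with N = 387 the expected counts are:
  creeper: 387 × 2/3 = 258
  normal-legged: 387 × 1/3 = 129
Contribution of creeper: (263 − 258)² / 258 = 0.0969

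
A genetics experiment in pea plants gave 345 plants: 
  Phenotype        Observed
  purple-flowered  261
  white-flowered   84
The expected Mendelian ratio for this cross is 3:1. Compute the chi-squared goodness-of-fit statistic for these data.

0.078

Under the 3:1 hypothesis (Σ ratio = 4, N = 345):
  purple-flowered: 345 × 3/4 = 258.75
  white-flowered: 345 × 1/4 = 86.25
χ² = Σ (O − E)² / E
  purple-flowered: (261 − 258.75)² / 258.75 = 0.0196
  white-flowered: (84 − 86.25)² / 86.25 = 0.0587
χ² = 0.0196 + 0.0587 = 0.0783 ≈ 0.078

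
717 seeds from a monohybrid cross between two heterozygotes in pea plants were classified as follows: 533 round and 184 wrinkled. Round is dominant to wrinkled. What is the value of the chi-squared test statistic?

For a monohybrid cross between heterozygotes with complete dominance, the expected phenotypic ratio is 3:1.
The 3:1 ratio has 4 parts, so with N = 717 the expected counts are:
  round: 717 × 3/4 = 537.75
  wrinkled: 717 × 1/4 = 179.25
χ² = Σ (O − E)² / E
  round: (533 − 537.75)² / 537.75 = 0.0420
  wrinkled: (184 − 179.25)² / 179.25 = 0.1259
χ² = 0.0420 + 0.1259 = 0.1679 ≈ 0.168

0.168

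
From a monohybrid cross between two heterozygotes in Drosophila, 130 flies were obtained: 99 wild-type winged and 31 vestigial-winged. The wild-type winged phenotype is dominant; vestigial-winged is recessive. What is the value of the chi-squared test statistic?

0.092

For a monohybrid cross between heterozygotes with complete dominance, the expected phenotypic ratio is 3:1.
Total ratio parts = 4. Expected numbers out of 130:
  wild-type winged: 130 × 3/4 = 97.5
  vestigial-winged: 130 × 1/4 = 32.5
χ² = Σ (O − E)² / E
  wild-type winged: (99 − 97.5)² / 97.5 = 0.0231
  vestigial-winged: (31 − 32.5)² / 32.5 = 0.0692
χ² = 0.0231 + 0.0692 = 0.0923 ≈ 0.092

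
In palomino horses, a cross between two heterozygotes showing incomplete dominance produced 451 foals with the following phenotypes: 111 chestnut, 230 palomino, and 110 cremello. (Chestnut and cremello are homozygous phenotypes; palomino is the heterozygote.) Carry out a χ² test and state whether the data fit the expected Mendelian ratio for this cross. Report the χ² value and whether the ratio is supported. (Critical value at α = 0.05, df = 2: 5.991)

With incomplete dominance, a heterozygote × heterozygote cross gives a 1:2:1 phenotypic ratio.
Expected counts for N = 451 under a 1:2:1 ratio (total parts = 4):
  chestnut: 451 × 1/4 = 112.75
  palomino: 451 × 2/4 = 225.5
  cremello: 451 × 1/4 = 112.75
χ² = Σ (O − E)² / E
  chestnut: (111 − 112.75)² / 112.75 = 0.0272
  palomino: (230 − 225.5)² / 225.5 = 0.0898
  cremello: (110 − 112.75)² / 112.75 = 0.0671
χ² = 0.0272 + 0.0898 + 0.0671 = 0.1841 ≈ 0.184
Degrees of freedom = 3 − 1 = 2; critical value at α = 0.05 is 5.991.
Since 0.184 < 5.991, we fail to reject the null hypothesis — the data are consistent with the 1:2:1 ratio.

0.184; consistent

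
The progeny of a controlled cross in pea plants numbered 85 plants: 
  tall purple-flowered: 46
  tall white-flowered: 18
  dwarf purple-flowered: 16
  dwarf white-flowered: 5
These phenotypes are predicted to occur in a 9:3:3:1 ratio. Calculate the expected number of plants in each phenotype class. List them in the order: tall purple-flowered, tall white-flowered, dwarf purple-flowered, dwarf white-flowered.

47.8125, 15.9375, 15.9375, 5.3125

Under the 9:3:3:1 hypothesis (Σ ratio = 16, N = 85):
  tall purple-flowered: 85 × 9/16 = 47.8125
  tall white-flowered: 85 × 3/16 = 15.9375
  dwarf purple-flowered: 85 × 3/16 = 15.9375
  dwarf white-flowered: 85 × 1/16 = 5.3125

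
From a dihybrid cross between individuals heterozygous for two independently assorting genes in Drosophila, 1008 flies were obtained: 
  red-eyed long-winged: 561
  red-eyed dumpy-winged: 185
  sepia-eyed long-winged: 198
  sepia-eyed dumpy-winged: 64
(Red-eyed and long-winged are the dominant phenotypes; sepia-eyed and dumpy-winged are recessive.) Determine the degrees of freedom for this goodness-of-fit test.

A dihybrid F₂ with independent assortment and complete dominance at both loci gives a 9:3:3:1 phenotypic ratio.
A goodness-of-fit test with 4 phenotype classes has df = 4 − 1 = 3.

3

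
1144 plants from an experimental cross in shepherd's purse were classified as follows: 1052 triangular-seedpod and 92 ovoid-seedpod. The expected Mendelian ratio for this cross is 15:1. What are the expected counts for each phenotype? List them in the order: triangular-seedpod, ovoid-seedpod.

Under the 15:1 hypothesis (Σ ratio = 16, N = 1144):
  triangular-seedpod: 1144 × 15/16 = 1072.5
  ovoid-seedpod: 1144 × 1/16 = 71.5

1072.5, 71.5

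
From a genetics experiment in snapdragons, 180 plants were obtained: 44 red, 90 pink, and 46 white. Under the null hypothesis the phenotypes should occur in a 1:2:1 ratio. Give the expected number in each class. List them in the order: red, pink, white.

Under the 1:2:1 hypothesis (Σ ratio = 4, N = 180):
  red: 180 × 1/4 = 45
  pink: 180 × 2/4 = 90
  white: 180 × 1/4 = 45

45, 90, 45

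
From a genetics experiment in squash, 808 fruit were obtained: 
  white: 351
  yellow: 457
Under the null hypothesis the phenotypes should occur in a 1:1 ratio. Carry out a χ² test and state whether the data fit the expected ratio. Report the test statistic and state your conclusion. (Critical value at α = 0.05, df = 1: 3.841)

13.906; not consistent

Total ratio parts = 2. Expected numbers out of 808:
  white: 808 × 1/2 = 404
  yellow: 808 × 1/2 = 404
χ² = Σ (O − E)² / E
  white: (351 − 404)² / 404 = 6.9530
  yellow: (457 − 404)² / 404 = 6.9530
χ² = 6.9530 + 6.9530 = 13.906
Degrees of freedom = 2 − 1 = 1; critical value at α = 0.05 is 3.841.
Since 13.906 > 3.841, we reject the null hypothesis — the data do not fit the 1:1 ratio.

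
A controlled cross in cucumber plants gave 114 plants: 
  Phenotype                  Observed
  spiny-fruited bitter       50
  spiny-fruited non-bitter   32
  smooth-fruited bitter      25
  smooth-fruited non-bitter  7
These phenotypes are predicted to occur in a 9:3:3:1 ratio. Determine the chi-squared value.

Total ratio parts = 16. Expected numbers out of 114:
  spiny-fruited bitter: 114 × 9/16 = 64.125
  spiny-fruited non-bitter: 114 × 3/16 = 21.375
  smooth-fruited bitter: 114 × 3/16 = 21.375
  smooth-fruited non-bitter: 114 × 1/16 = 7.125
χ² = Σ (O − E)² / E
  spiny-fruited bitter: (50 − 64.125)² / 64.125 = 3.1114
  spiny-fruited non-bitter: (32 − 21.375)² / 21.375 = 5.2814
  smooth-fruited bitter: (25 − 21.375)² / 21.375 = 0.6148
  smooth-fruited non-bitter: (7 − 7.125)² / 7.125 = 0.0022
χ² = 3.1114 + 5.2814 + 0.6148 + 0.0022 = 9.0098 ≈ 9.010

9.010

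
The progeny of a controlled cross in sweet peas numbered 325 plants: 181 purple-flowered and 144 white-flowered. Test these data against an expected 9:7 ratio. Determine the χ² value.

Expected counts for N = 325 under a 9:7 ratio (total parts = 16):
  purple-flowered: 325 × 9/16 = 182.8125
  white-flowered: 325 × 7/16 = 142.1875
χ² = Σ (O − E)² / E
  purple-flowered: (181 − 182.8125)² / 182.8125 = 0.0180
  white-flowered: (144 − 142.1875)² / 142.1875 = 0.0231
χ² = 0.0180 + 0.0231 = 0.0411 ≈ 0.041

0.041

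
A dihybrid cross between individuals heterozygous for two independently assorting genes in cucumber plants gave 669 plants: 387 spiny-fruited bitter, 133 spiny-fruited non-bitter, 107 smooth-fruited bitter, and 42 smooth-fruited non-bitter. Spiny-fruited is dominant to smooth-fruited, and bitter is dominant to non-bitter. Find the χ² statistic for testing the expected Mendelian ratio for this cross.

A dihybrid F₂ with independent assortment and complete dominance at both loci gives a 9:3:3:1 phenotypic ratio.
Total ratio parts = 16. Expected numbers out of 669:
  spiny-fruited bitter: 669 × 9/16 = 376.3125
  spiny-fruited non-bitter: 669 × 3/16 = 125.4375
  smooth-fruited bitter: 669 × 3/16 = 125.4375
  smooth-fruited non-bitter: 669 × 1/16 = 41.8125
χ² = Σ (O − E)² / E
  spiny-fruited bitter: (387 − 376.3125)² / 376.3125 = 0.3035
  spiny-fruited non-bitter: (133 − 125.4375)² / 125.4375 = 0.4559
  smooth-fruited bitter: (107 − 125.4375)² / 125.4375 = 2.7100
  smooth-fruited non-bitter: (42 − 41.8125)² / 41.8125 = 0.0008
χ² = 0.3035 + 0.4559 + 2.7100 + 0.0008 = 3.4702 ≈ 3.470

3.470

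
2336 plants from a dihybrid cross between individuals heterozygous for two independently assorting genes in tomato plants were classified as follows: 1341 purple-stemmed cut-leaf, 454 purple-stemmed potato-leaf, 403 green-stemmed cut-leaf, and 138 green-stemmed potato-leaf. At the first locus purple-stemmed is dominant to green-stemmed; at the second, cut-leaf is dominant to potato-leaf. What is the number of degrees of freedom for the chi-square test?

A dihybrid F₂ with independent assortment and complete dominance at both loci gives a 9:3:3:1 phenotypic ratio.
A goodness-of-fit test with 4 phenotype classes has df = 4 − 1 = 3.

3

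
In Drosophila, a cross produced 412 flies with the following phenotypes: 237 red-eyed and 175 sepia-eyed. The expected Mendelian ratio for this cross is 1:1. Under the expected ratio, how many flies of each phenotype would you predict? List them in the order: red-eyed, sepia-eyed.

The 1:1 ratio has 2 parts, so with N = 412 the expected counts are:
  red-eyed: 412 × 1/2 = 206
  sepia-eyed: 412 × 1/2 = 206

206, 206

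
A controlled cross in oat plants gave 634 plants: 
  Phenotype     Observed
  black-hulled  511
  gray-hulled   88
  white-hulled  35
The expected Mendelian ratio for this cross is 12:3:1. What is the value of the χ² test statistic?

The 12:3:1 ratio has 16 parts, so with N = 634 the expected counts are:
  black-hulled: 634 × 12/16 = 475.5
  gray-hulled: 634 × 3/16 = 118.875
  white-hulled: 634 × 1/16 = 39.625
χ² = Σ (O − E)² / E
  black-hulled: (511 − 475.5)² / 475.5 = 2.6504
  gray-hulled: (88 − 118.875)² / 118.875 = 8.0191
  white-hulled: (35 − 39.625)² / 39.625 = 0.5398
χ² = 2.6504 + 8.0191 + 0.5398 = 11.2093 ≈ 11.209

11.209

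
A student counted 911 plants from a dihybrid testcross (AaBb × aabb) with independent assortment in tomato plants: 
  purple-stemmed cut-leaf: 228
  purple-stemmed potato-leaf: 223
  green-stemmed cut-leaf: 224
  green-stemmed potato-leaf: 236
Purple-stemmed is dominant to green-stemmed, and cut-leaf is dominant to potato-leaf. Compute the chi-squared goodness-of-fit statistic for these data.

A dihybrid testcross with independent assortment gives a 1:1:1:1 ratio.
The 1:1:1:1 ratio has 4 parts, so with N = 911 the expected counts are:
  purple-stemmed cut-leaf: 911 × 1/4 = 227.75
  purple-stemmed potato-leaf: 911 × 1/4 = 227.75
  green-stemmed cut-leaf: 911 × 1/4 = 227.75
  green-stemmed potato-leaf: 911 × 1/4 = 227.75
χ² = Σ (O − E)² / E
  purple-stemmed cut-leaf: (228 − 227.75)² / 227.75 = 0.0003
  purple-stemmed potato-leaf: (223 − 227.75)² / 227.75 = 0.0991
  green-stemmed cut-leaf: (224 − 227.75)² / 227.75 = 0.0617
  green-stemmed potato-leaf: (236 − 227.75)² / 227.75 = 0.2988
χ² = 0.0003 + 0.0991 + 0.0617 + 0.2988 = 0.4599 ≈ 0.460

0.460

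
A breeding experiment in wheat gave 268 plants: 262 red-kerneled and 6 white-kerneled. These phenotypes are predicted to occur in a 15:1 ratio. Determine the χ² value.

7.359

Expected counts for N = 268 under a 15:1 ratio (total parts = 16):
  red-kerneled: 268 × 15/16 = 251.25
  white-kerneled: 268 × 1/16 = 16.75
χ² = Σ (O − E)² / E
  red-kerneled: (262 − 251.25)² / 251.25 = 0.4600
  white-kerneled: (6 − 16.75)² / 16.75 = 6.8993
χ² = 0.4600 + 6.8993 = 7.3593 ≈ 7.359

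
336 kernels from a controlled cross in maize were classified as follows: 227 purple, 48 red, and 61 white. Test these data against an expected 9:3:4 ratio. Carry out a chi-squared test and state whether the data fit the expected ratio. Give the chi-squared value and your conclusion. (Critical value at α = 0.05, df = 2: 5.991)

17.509; not consistent

Under the 9:3:4 hypothesis (Σ ratio = 16, N = 336):
  purple: 336 × 9/16 = 189
  red: 336 × 3/16 = 63
  white: 336 × 4/16 = 84
χ² = Σ (O − E)² / E
  purple: (227 − 189)² / 189 = 7.6402
  red: (48 − 63)² / 63 = 3.5714
  white: (61 − 84)² / 84 = 6.2976
χ² = 7.6402 + 3.5714 + 6.2976 = 17.5092 ≈ 17.509
Degrees of freedom = 3 − 1 = 2; critical value at α = 0.05 is 5.991.
Since 17.509 > 5.991, we reject the null hypothesis — the data do not fit the 9:3:4 ratio.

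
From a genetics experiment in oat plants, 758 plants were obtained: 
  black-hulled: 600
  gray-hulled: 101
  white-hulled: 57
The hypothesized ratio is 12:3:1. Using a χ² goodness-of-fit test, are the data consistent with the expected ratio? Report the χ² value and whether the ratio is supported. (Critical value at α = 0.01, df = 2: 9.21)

Expected counts for N = 758 under a 12:3:1 ratio (total parts = 16):
  black-hulled: 758 × 12/16 = 568.5
  gray-hulled: 758 × 3/16 = 142.125
  white-hulled: 758 × 1/16 = 47.375
χ² = Σ (O − E)² / E
  black-hulled: (600 − 568.5)² / 568.5 = 1.7454
  gray-hulled: (101 − 142.125)² / 142.125 = 11.8998
  white-hulled: (57 − 47.375)² / 47.375 = 1.9555
χ² = 1.7454 + 11.8998 + 1.9555 = 15.6007 ≈ 15.601
Degrees of freedom = 3 − 1 = 2; critical value at α = 0.01 is 9.21.
Since 15.601 > 9.21, we reject the null hypothesis — the data do not fit the 12:3:1 ratio.

15.601; not consistent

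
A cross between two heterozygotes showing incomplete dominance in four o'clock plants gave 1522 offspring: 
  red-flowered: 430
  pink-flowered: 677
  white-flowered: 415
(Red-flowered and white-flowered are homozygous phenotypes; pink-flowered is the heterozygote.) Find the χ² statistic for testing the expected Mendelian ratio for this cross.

18.840

With incomplete dominance, a heterozygote × heterozygote cross gives a 1:2:1 phenotypic ratio.
Expected counts for N = 1522 under a 1:2:1 ratio (total parts = 4):
  red-flowered: 1522 × 1/4 = 380.5
  pink-flowered: 1522 × 2/4 = 761
  white-flowered: 1522 × 1/4 = 380.5
χ² = Σ (O − E)² / E
  red-flowered: (430 − 380.5)² / 380.5 = 6.4396
  pink-flowered: (677 − 761)² / 761 = 9.2720
  white-flowered: (415 − 380.5)² / 380.5 = 3.1281
χ² = 6.4396 + 9.2720 + 3.1281 = 18.8397 ≈ 18.840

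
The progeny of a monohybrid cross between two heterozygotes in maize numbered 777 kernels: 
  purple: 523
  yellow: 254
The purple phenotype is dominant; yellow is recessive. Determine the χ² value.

For a monohybrid cross between heterozygotes with complete dominance, the expected phenotypic ratio is 3:1.
The 3:1 ratio has 4 parts, so with N = 777 the expected counts are:
  purple: 777 × 3/4 = 582.75
  yellow: 777 × 1/4 = 194.25
χ² = Σ (O − E)² / E
  purple: (523 − 582.75)² / 582.75 = 6.1262
  yellow: (254 − 194.25)² / 194.25 = 18.3787
χ² = 6.1262 + 18.3787 = 24.5049 ≈ 24.505

24.505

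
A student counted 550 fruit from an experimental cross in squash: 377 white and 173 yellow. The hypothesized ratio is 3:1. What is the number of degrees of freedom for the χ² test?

A goodness-of-fit test with 2 phenotype classes has df = 2 − 1 = 1.

1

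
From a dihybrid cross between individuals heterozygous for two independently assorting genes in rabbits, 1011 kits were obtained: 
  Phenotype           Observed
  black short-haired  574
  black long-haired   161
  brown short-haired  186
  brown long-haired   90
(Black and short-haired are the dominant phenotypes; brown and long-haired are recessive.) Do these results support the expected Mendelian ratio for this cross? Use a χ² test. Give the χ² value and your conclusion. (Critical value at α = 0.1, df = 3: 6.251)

15.798; not consistent

A dihybrid F₂ with independent assortment and complete dominance at both loci gives a 9:3:3:1 phenotypic ratio.
Under the 9:3:3:1 hypothesis (Σ ratio = 16, N = 1011):
  black short-haired: 1011 × 9/16 = 568.6875
  black long-haired: 1011 × 3/16 = 189.5625
  brown short-haired: 1011 × 3/16 = 189.5625
  brown long-haired: 1011 × 1/16 = 63.1875
χ² = Σ (O − E)² / E
  black short-haired: (574 − 568.6875)² / 568.6875 = 0.0496
  black long-haired: (161 − 189.5625)² / 189.5625 = 4.3037
  brown short-haired: (186 − 189.5625)² / 189.5625 = 0.0670
  brown long-haired: (90 − 63.1875)² / 63.1875 = 11.3774
χ² = 0.0496 + 4.3037 + 0.0670 + 11.3774 = 15.7977 ≈ 15.798
Degrees of freedom = 4 − 1 = 3; critical value at α = 0.1 is 6.251.
Since 15.798 > 6.251, we reject the null hypothesis — the data do not fit the 9:3:3:1 ratio.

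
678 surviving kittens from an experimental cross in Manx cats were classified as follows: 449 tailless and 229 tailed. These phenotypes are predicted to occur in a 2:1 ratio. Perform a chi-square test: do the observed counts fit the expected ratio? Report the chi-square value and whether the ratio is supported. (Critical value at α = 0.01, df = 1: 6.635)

The 2:1 ratio has 3 parts, so with N = 678 the expected counts are:
  tailless: 678 × 2/3 = 452
  tailed: 678 × 1/3 = 226
χ² = Σ (O − E)² / E
  tailless: (449 − 452)² / 452 = 0.0199
  tailed: (229 − 226)² / 226 = 0.0398
χ² = 0.0199 + 0.0398 = 0.0597 ≈ 0.060
Degrees of freedom = 2 − 1 = 1; critical value at α = 0.01 is 6.635.
Since 0.060 < 6.635, we fail to reject the null hypothesis — the data are consistent with the 2:1 ratio.

0.060; consistent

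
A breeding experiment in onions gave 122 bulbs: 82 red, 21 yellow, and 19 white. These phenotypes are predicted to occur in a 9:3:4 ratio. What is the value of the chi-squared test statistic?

7.097

The 9:3:4 ratio has 16 parts, so with N = 122 the expected counts are:
  red: 122 × 9/16 = 68.625
  yellow: 122 × 3/16 = 22.875
  white: 122 × 4/16 = 30.5
χ² = Σ (O − E)² / E
  red: (82 − 68.625)² / 68.625 = 2.6068
  yellow: (21 − 22.875)² / 22.875 = 0.1537
  white: (19 − 30.5)² / 30.5 = 4.3361
χ² = 2.6068 + 0.1537 + 4.3361 = 7.0966 ≈ 7.097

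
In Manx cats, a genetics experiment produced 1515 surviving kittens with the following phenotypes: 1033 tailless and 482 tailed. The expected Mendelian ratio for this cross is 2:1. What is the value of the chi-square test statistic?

Expected counts for N = 1515 under a 2:1 ratio (total parts = 3):
  tailless: 1515 × 2/3 = 1010
  tailed: 1515 × 1/3 = 505
χ² = Σ (O − E)² / E
  tailless: (1033 − 1010)² / 1010 = 0.5238
  tailed: (482 − 505)² / 505 = 1.0475
χ² = 0.5238 + 1.0475 = 1.5713 ≈ 1.571

1.571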